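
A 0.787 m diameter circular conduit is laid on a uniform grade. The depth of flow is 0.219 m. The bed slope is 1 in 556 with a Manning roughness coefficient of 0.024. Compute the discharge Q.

Q = 0.0492 m³/s

For a circular section of diameter D = 0.787 m at depth y = 0.219 m, the central angle is θ = 2 arccos(1 − 2y/D) = 2.223 rad. Then A = (D²/8)(θ − sin θ) = 0.1105 m² and P = Dθ/2 = 0.8746 m.
Hydraulic radius R = A/P = 0.1105/0.8746 = 0.1264 m.
Manning's equation: Q = (1/n) A R^(2/3) S^(1/2) = (1/0.024) × 0.1105 × 0.1264^(2/3) × 0.001799^(1/2) = 0.0492 m³/s.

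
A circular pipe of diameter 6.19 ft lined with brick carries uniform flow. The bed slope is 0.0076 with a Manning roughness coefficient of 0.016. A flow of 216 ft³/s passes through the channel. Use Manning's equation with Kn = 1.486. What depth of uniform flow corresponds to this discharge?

y_n = 3.68 ft

Manning's equation rearranged: A R^(2/3) = nQ / (1.486·√S) = 0.016 × 216 / (1.486 × √0.0076) = 26.68.
Try y = 2.9 ft: A R^(2/3) = 18 — too small.
Try y = 3.68 ft: A R^(2/3) = 26.67 — ≈ 26.68.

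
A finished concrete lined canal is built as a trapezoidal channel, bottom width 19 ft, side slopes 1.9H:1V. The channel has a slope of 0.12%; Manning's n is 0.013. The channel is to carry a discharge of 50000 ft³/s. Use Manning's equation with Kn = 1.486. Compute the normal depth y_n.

Manning's equation rearranged: A R^(2/3) = nQ / (1.486·√S) = 0.013 × 50000 / (1.486 × √0.0012) = 12630.
Try y = 19.9 ft: A R^(2/3) = 5532 — low.
Try y = 34.2 ft: A R^(2/3) = 19220 — high.
Try y = 28.6 ft: A R^(2/3) = 12640 — matches.

y_n = 28.6 ft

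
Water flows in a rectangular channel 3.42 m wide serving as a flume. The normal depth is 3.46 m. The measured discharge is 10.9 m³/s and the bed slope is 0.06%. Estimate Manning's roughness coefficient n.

n = 0.0291

Flow area A = b·y = 3.42 × 3.46 = 11.83 m². Wetted perimeter P = b + 2y = 3.42 + 2×3.46 = 10.34 m.
Hydraulic radius R = A/P = 11.83/10.34 = 1.144 m.
Rearranging Manning's equation: n = (1/Q) A R^(2/3) S^(1/2) = (1/10.9) × 11.83 × 1.144^(2/3) × √0.0006 = 0.0291.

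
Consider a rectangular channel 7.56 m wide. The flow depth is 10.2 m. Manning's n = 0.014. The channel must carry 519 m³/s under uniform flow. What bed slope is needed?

Flow area A = b·y = 7.56 × 10.2 = 77.11 m². Wetted perimeter P = b + 2y = 7.56 + 2×10.2 = 27.96 m.
Hydraulic radius R = A/P = 77.11/27.96 = 2.758 m.
From Manning's equation, S = [nQ / (1 A R^(2/3))]² = [0.014 × 519 / (1 × 77.11 × 2.758^(2/3))]² = 0.0023.

S = 0.0023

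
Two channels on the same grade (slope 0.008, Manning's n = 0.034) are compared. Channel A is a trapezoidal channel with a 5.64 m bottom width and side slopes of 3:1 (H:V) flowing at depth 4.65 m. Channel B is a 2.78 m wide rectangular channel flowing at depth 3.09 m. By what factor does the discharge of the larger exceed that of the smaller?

20.6

Channel A: With bottom width b = 5.64 m and side slope z = 3: A = (b + zy)y = (5.64 + 3×4.65)×4.65 = 91.09 m²; P = b + 2y√(1+z²) = 5.64 + 2×4.65×3.162 = 35.05 m. Hydraulic radius R = A/P = 91.09/35.05 = 2.599 m. Q_A = (1/0.034)·91.09·2.599^(2/3)·√0.008 = 453 m³/s.
Channel B: Flow area A = b·y = 2.78 × 3.09 = 8.59 m². Wetted perimeter P = b + 2y = 2.78 + 2×3.09 = 8.96 m. Hydraulic radius R = A/P = 8.59/8.96 = 0.9587 m. Q_B = (1/0.034)·8.59·0.9587^(2/3)·√0.008 = 21.97 m³/s.
The larger discharge is 453 m³/s and the smaller is 21.97 m³/s; the ratio is 20.6.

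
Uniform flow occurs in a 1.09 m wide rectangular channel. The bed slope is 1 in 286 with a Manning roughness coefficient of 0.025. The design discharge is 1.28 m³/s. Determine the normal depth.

y_n = 0.996 m

Manning's equation rearranged: A R^(2/3) = nQ / (1·√S) = 0.025 × 1.28 / (√0.003497) = 0.5412.
At y = 0.838 m: A R^(2/3) = 0.4364 — short.
At y = 1.11 m: A R^(2/3) = 0.6185 — over.
At y = 0.996 m: A R^(2/3) = 0.5415 — ≈ 0.5412.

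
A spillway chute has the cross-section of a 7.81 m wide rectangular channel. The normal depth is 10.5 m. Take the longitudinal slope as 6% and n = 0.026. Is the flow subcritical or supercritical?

Flow area A = b·y = 7.81 × 10.5 = 82 m². Wetted perimeter P = b + 2y = 7.81 + 2×10.5 = 28.81 m.
Hydraulic radius R = A/P = 82/28.81 = 2.846 m.
V = (1/n) R^(2/3) √S = (1/0.026) × 2.846^(2/3) × √0.06 = 18.92 m/s. Hydraulic depth D_h = A/T = 82/7.81 = 10.5 m.
Froude number Fr = V/√(g·D_h) = 18.92/√(9.81×10.5) = 1.86, which is greater than 1, so the flow is supercritical.

supercritical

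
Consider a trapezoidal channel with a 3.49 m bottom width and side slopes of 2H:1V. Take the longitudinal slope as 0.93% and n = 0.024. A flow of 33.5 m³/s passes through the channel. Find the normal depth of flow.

y_n = 1.41 m

Manning's equation rearranged: A R^(2/3) = nQ / (1·√S) = 0.024 × 33.5 / (√0.0093) = 8.337.
Try y = 1.02 m: A R^(2/3) = 4.449 — too small.
Try y = 1.57 m: A R^(2/3) = 10.34 — too large.
Try y = 1.41 m: A R^(2/3) = 8.344 — ≈ 8.337.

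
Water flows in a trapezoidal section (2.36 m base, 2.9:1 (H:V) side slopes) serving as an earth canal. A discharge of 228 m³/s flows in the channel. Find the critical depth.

At critical depth, Q² T / (g A³) = 1, i.e. A³/T = Q²/g = 228²/9.81 = 5299.
Try y = 3.2 m: A³/T = 2470 — short.
Try y = 4.25 m: A³/T = 9000 — over.
Try y = 3.79 m: A³/T = 5322 — close enough.

y_c = 3.79 m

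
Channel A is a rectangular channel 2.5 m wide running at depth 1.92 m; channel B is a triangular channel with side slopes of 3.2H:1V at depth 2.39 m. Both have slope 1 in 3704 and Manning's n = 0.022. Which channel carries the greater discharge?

channel B

Channel A: Flow area A = b·y = 2.5 × 1.92 = 4.8 m². Wetted perimeter P = b + 2y = 2.5 + 2×1.92 = 6.34 m. Hydraulic radius R = A/P = 4.8/6.34 = 0.7571 m. Q_A = (1/0.022)·4.8·0.7571^(2/3)·√0.00027 = 2.978 m³/s.
Channel B: For a triangular section with side slope z = 3.2: A = zy² = 3.2×2.39² = 18.28 m²; P = 2y√(1+z²) = 2×2.39×3.353 = 16.03 m. Hydraulic radius R = A/P = 18.28/16.03 = 1.141 m. Q_B = (1/0.022)·18.28·1.141^(2/3)·√0.00027 = 14.9 m³/s.
Q_A = 2.978 m³/s vs Q_B = 14.9 m³/s, so channel B carries more.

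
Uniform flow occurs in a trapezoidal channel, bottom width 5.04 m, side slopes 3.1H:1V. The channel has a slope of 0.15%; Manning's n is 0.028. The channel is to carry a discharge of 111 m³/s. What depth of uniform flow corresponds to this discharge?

y_n = 3.36 m

Manning's equation rearranged: A R^(2/3) = nQ / (1·√S) = 0.028 × 111 / (√0.0015) = 80.25.
At y = 2.55 m: A R^(2/3) = 43.73 — low.
At y = 4.1 m: A R^(2/3) = 126.5 — high.
At y = 3.36 m: A R^(2/3) = 80.46 — ≈ 80.25.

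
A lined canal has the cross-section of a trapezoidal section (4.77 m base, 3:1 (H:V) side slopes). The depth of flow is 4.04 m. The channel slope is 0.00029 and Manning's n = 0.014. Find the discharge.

With bottom width b = 4.77 m and side slope z = 3: A = (b + zy)y = (4.77 + 3×4.04)×4.04 = 68.24 m²; P = b + 2y√(1+z²) = 4.77 + 2×4.04×3.162 = 30.32 m.
Hydraulic radius R = A/P = 68.24/30.32 = 2.25 m.
Manning's equation: Q = (1/n) A R^(2/3) S^(1/2) = (1/0.014) × 68.24 × 2.25^(2/3) × 0.00029^(1/2) = 143 m³/s.

Q = 143 m³/s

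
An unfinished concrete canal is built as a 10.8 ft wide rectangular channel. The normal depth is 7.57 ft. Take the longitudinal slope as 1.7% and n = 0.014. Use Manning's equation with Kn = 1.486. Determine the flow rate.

Q = 2430 ft³/s

Flow area A = b·y = 10.8 × 7.57 = 81.76 ft². Wetted perimeter P = b + 2y = 10.8 + 2×7.57 = 25.94 ft.
Hydraulic radius R = A/P = 81.76/25.94 = 3.152 ft.
Manning's equation: Q = (1.486/n) A R^(2/3) S^(1/2) = (1.486/0.014) × 81.76 × 3.152^(2/3) × 0.017^(1/2) = 2430 ft³/s.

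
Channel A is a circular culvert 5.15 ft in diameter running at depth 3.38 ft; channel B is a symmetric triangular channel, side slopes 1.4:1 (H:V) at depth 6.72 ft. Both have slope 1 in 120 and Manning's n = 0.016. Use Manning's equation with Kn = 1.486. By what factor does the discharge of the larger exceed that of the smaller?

6.54

Channel A: For a circular section of diameter D = 5.15 ft at depth y = 3.38 ft, the central angle is θ = 2 arccos(1 − 2y/D) = 3.777 rad. Then A = (D²/8)(θ − sin θ) = 14.49 ft² and P = Dθ/2 = 9.727 ft. Hydraulic radius R = A/P = 14.49/9.727 = 1.49 ft. Q_A = (1.486/0.016)·14.49·1.49^(2/3)·√0.008333 = 160.3 ft³/s.
Channel B: For a triangular section with side slope z = 1.4: A = zy² = 1.4×6.72² = 63.22 ft²; P = 2y√(1+z²) = 2×6.72×1.72 = 23.12 ft. Hydraulic radius R = A/P = 63.22/23.12 = 2.734 ft. Q_B = (1.486/0.016)·63.22·2.734^(2/3)·√0.008333 = 1048 ft³/s.
The larger discharge is 1048 ft³/s and the smaller is 160.3 ft³/s; the ratio is 6.54.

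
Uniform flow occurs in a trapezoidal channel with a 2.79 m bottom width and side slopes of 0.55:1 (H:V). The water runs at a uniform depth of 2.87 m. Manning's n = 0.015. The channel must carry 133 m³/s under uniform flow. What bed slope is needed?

With bottom width b = 2.79 m and side slope z = 0.55: A = (b + zy)y = (2.79 + 0.55×2.87)×2.87 = 12.54 m²; P = b + 2y√(1+z²) = 2.79 + 2×2.87×1.141 = 9.341 m.
Hydraulic radius R = A/P = 12.54/9.341 = 1.342 m.
From Manning's equation, S = [nQ / (1 A R^(2/3))]² = [0.015 × 133 / (1 × 12.54 × 1.342^(2/3))]² = 0.0171.

S = 0.0171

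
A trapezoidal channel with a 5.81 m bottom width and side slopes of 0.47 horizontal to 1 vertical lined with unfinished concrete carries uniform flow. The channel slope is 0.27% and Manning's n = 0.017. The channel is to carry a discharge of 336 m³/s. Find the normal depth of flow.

y_n = 6.3 m

Manning's equation rearranged: A R^(2/3) = nQ / (1·√S) = 0.017 × 336 / (√0.0027) = 109.9.
At y = 4.85 m: A R^(2/3) = 69.82 — short.
At y = 7.78 m: A R^(2/3) = 160 — over.
At y = 6.3 m: A R^(2/3) = 109.8 — ≈ 109.9.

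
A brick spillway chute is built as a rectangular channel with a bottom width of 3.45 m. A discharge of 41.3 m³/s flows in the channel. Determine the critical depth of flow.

For a rectangular channel, critical depth y_c = (q²/g)^(1/3) where q = Q/b = 41.3/3.45 = 11.97 m²/s.
So y_c = (11.97²/9.81)^(1/3) = 2.44 m.

y_c = 2.44 m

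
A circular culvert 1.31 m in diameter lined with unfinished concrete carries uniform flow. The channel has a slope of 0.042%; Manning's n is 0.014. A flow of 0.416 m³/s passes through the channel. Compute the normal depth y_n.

Manning's equation rearranged: A R^(2/3) = nQ / (1·√S) = 0.014 × 0.416 / (√0.00042) = 0.2842.
Trying y = 0.755 m: A R^(2/3) = 0.4042 — over.
Trying y = 0.468 m: A R^(2/3) = 0.175 — short.
Trying y = 0.611 m: A R^(2/3) = 0.2841 — close enough.

y_n = 0.611 m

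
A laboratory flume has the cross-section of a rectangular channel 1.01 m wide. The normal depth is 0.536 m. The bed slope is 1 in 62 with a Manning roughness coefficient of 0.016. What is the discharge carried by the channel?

Flow area A = b·y = 1.01 × 0.536 = 0.5414 m². Wetted perimeter P = b + 2y = 1.01 + 2×0.536 = 2.082 m.
Hydraulic radius R = A/P = 0.5414/2.082 = 0.26 m.
Manning's equation: Q = (1/n) A R^(2/3) S^(1/2) = (1/0.016) × 0.5414 × 0.26^(2/3) × 0.01613^(1/2) = 1.75 m³/s.

Q = 1.75 m³/s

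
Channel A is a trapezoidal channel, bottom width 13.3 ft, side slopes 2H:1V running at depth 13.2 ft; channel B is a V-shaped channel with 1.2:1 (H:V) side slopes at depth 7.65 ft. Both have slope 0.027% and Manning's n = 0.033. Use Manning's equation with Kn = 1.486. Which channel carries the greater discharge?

Channel A: With bottom width b = 13.3 ft and side slope z = 2: A = (b + zy)y = (13.3 + 2×13.2)×13.2 = 524 ft²; P = b + 2y√(1+z²) = 13.3 + 2×13.2×2.236 = 72.33 ft. Hydraulic radius R = A/P = 524/72.33 = 7.245 ft. Q_A = (1.486/0.033)·524·7.245^(2/3)·√0.00027 = 1452 ft³/s.
Channel B: For a triangular section with side slope z = 1.2: A = zy² = 1.2×7.65² = 70.23 ft²; P = 2y√(1+z²) = 2×7.65×1.562 = 23.9 ft. Hydraulic radius R = A/P = 70.23/23.9 = 2.938 ft. Q_B = (1.486/0.033)·70.23·2.938^(2/3)·√0.00027 = 106.6 ft³/s.
Q_A = 1452 ft³/s vs Q_B = 106.6 ft³/s, so channel A carries more.

channel A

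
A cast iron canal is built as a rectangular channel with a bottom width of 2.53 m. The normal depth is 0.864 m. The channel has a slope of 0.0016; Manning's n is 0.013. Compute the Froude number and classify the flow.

Flow area A = b·y = 2.53 × 0.864 = 2.186 m². Wetted perimeter P = b + 2y = 2.53 + 2×0.864 = 4.258 m.
Hydraulic radius R = A/P = 2.186/4.258 = 0.5134 m.
V = (1/n) R^(2/3) √S = (1/0.013) × 0.5134^(2/3) × √0.0016 = 1.973 m/s. Hydraulic depth D_h = A/T = 2.186/2.53 = 0.864 m.
Froude number Fr = V/√(g·D_h) = 1.973/√(9.81×0.864) = 0.678, which is less than 1, so the flow is subcritical.

subcritical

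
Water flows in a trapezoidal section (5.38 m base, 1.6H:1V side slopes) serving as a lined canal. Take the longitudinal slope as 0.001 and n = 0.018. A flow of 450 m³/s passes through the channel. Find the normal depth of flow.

y_n = 6.78 m

Manning's equation rearranged: A R^(2/3) = nQ / (1·√S) = 0.018 × 450 / (√0.001) = 256.1.
At y = 4.67 m: A R^(2/3) = 113.8 — too small.
At y = 7.93 m: A R^(2/3) = 364.5 — too large.
At y = 6.78 m: A R^(2/3) = 256.2 — ≈ 256.1.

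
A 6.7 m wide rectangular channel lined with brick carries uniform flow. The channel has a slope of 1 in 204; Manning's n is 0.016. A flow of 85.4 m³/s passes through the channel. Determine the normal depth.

Manning's equation rearranged: A R^(2/3) = nQ / (1·√S) = 0.016 × 85.4 / (√0.004902) = 19.52.
At y = 2.58 m: A R^(2/3) = 22.22 — too large.
At y = 1.78 m: A R^(2/3) = 13.18 — too small.
At y = 2.35 m: A R^(2/3) = 19.53 — close enough.

y_n = 2.35 m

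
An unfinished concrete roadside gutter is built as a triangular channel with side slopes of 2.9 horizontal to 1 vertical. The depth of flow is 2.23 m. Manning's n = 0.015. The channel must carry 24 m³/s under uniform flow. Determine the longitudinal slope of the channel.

S = 0.000581

For a triangular section with side slope z = 2.9: A = zy² = 2.9×2.23² = 14.42 m²; P = 2y√(1+z²) = 2×2.23×3.068 = 13.68 m.
Hydraulic radius R = A/P = 14.42/13.68 = 1.054 m.
From Manning's equation, S = [nQ / (1 A R^(2/3))]² = [0.015 × 24 / (1 × 14.42 × 1.054^(2/3))]² = 0.000581.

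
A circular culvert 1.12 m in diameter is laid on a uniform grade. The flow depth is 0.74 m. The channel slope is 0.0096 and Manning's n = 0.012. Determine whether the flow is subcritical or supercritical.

supercritical

For a circular section of diameter D = 1.12 m at depth y = 0.74 m, the central angle is θ = 2 arccos(1 − 2y/D) = 3.796 rad. Then A = (D²/8)(θ − sin θ) = 0.6907 m² and P = Dθ/2 = 2.126 m.
Hydraulic radius R = A/P = 0.6907/2.126 = 0.3249 m.
V = (1/n) R^(2/3) √S = (1/0.012) × 0.3249^(2/3) × √0.0096 = 3.859 m/s. Hydraulic depth D_h = A/T = 0.6907/1.061 = 0.6512 m.
Froude number Fr = V/√(g·D_h) = 3.859/√(9.81×0.6512) = 1.53, which is greater than 1, so the flow is supercritical.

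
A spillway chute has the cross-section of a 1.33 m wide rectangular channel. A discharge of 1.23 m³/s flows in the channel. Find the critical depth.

y_c = 0.443 m

For a rectangular channel, critical depth y_c = (q²/g)^(1/3) where q = Q/b = 1.23/1.33 = 0.9248 m²/s.
So y_c = (0.9248²/9.81)^(1/3) = 0.443 m.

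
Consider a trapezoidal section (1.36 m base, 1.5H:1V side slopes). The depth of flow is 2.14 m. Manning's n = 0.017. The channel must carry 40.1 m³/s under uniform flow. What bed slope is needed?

S = 0.0044

With bottom width b = 1.36 m and side slope z = 1.5: A = (b + zy)y = (1.36 + 1.5×2.14)×2.14 = 9.78 m²; P = b + 2y√(1+z²) = 1.36 + 2×2.14×1.803 = 9.076 m.
Hydraulic radius R = A/P = 9.78/9.076 = 1.078 m.
From Manning's equation, S = [nQ / (1 A R^(2/3))]² = [0.017 × 40.1 / (1 × 9.78 × 1.078^(2/3))]² = 0.0044.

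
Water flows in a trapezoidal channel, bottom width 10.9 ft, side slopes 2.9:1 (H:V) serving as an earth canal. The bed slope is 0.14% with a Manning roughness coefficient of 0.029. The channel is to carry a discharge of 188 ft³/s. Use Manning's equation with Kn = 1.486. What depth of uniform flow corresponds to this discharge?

y_n = 3.07 ft

Manning's equation rearranged: A R^(2/3) = nQ / (1.486·√S) = 0.029 × 188 / (1.486 × √0.0014) = 98.06.
At y = 2.71 ft: A R^(2/3) = 76.52 — too small.
At y = 3.07 ft: A R^(2/3) = 97.94 — matches.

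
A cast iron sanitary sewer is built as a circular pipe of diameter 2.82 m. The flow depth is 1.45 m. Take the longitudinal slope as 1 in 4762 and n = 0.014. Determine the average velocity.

V = 0.83 m/s

For a circular section of diameter D = 2.82 m at depth y = 1.45 m, the central angle is θ = 2 arccos(1 − 2y/D) = 3.198 rad. Then A = (D²/8)(θ − sin θ) = 3.236 m² and P = Dθ/2 = 4.51 m.
Hydraulic radius R = A/P = 3.236/4.51 = 0.7175 m.
From Manning's equation, V = (1/n) R^(2/3) S^(1/2) = (1/0.014) × 0.7175^(2/3) × 0.00021^(1/2) = 0.83 m/s.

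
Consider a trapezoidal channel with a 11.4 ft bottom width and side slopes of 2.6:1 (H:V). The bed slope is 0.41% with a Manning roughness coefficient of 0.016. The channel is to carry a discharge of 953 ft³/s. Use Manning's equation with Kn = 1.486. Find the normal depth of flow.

Manning's equation rearranged: A R^(2/3) = nQ / (1.486·√S) = 0.016 × 953 / (1.486 × √0.0041) = 160.3.
Trying y = 4.35 ft: A R^(2/3) = 194.9 — over.
Trying y = 3.95 ft: A R^(2/3) = 160.3 — matches.

y_n = 3.95 ft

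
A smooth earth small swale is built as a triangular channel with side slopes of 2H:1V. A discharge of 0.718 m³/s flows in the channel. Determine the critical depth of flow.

At critical depth, Q² T / (g A³) = 1, i.e. A³/T = Q²/g = 0.718²/9.81 = 0.05255.
Trying y = 0.368 m: A³/T = 0.0135 — short.
Trying y = 0.586 m: A³/T = 0.1382 — over.
Trying y = 0.483 m: A³/T = 0.05257 — matches.

y_c = 0.483 m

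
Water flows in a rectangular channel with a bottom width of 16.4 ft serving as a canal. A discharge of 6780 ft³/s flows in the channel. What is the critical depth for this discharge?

y_c = 17.4 ft

For a rectangular channel, critical depth y_c = (q²/g)^(1/3) where q = Q/b = 6780/16.4 = 413.4 ft²/s.
So y_c = (413.4²/32.2)^(1/3) = 17.4 ft.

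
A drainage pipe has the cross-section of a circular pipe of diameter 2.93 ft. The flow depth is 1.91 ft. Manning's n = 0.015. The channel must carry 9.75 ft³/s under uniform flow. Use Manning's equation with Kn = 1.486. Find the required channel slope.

For a circular section of diameter D = 2.93 ft at depth y = 1.91 ft, the central angle is θ = 2 arccos(1 − 2y/D) = 3.759 rad. Then A = (D²/8)(θ − sin θ) = 4.655 ft² and P = Dθ/2 = 5.507 ft.
Hydraulic radius R = A/P = 4.655/5.507 = 0.8453 ft.
From Manning's equation, S = [nQ / (1.486 A R^(2/3))]² = [0.015 × 9.75 / (1.486 × 4.655 × 0.8453^(2/3))]² = 0.000559.

S = 0.000559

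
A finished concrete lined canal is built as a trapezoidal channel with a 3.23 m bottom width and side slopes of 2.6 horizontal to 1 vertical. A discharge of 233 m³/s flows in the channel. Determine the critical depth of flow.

At critical depth, Q² T / (g A³) = 1, i.e. A³/T = Q²/g = 233²/9.81 = 5534.
Trying y = 3.34 m: A³/T = 3059 — short.
Trying y = 4.49 m: A³/T = 11280 — over.
Trying y = 3.82 m: A³/T = 5504 — ≈ 5534.

y_c = 3.82 m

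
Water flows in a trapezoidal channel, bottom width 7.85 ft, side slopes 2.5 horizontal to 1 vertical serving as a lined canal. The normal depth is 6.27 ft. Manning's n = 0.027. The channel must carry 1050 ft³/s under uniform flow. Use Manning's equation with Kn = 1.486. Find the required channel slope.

S = 0.0031

With bottom width b = 7.85 ft and side slope z = 2.5: A = (b + zy)y = (7.85 + 2.5×6.27)×6.27 = 147.5 ft²; P = b + 2y√(1+z²) = 7.85 + 2×6.27×2.693 = 41.61 ft.
Hydraulic radius R = A/P = 147.5/41.61 = 3.544 ft.
From Manning's equation, S = [nQ / (1.486 A R^(2/3))]² = [0.027 × 1050 / (1.486 × 147.5 × 3.544^(2/3))]² = 0.0031.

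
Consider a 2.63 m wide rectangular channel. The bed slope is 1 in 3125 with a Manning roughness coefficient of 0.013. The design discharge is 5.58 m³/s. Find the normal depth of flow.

Manning's equation rearranged: A R^(2/3) = nQ / (1·√S) = 0.013 × 5.58 / (√0.00032) = 4.055.
At y = 1.5 m: A R^(2/3) = 3.112 — low.
At y = 2.26 m: A R^(2/3) = 5.255 — high.
At y = 1.84 m: A R^(2/3) = 4.054 — ≈ 4.055.

y_n = 1.84 m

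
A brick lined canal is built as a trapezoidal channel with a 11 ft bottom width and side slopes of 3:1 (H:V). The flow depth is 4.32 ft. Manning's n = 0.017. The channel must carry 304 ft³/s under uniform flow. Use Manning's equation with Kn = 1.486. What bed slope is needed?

S = 0.0003

With bottom width b = 11 ft and side slope z = 3: A = (b + zy)y = (11 + 3×4.32)×4.32 = 103.5 ft²; P = b + 2y√(1+z²) = 11 + 2×4.32×3.162 = 38.32 ft.
Hydraulic radius R = A/P = 103.5/38.32 = 2.701 ft.
From Manning's equation, S = [nQ / (1.486 A R^(2/3))]² = [0.017 × 304 / (1.486 × 103.5 × 2.701^(2/3))]² = 0.0003.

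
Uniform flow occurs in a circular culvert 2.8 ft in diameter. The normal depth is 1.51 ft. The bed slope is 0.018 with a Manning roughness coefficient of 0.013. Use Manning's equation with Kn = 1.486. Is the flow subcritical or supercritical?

supercritical

For a circular section of diameter D = 2.8 ft at depth y = 1.51 ft, the central angle is θ = 2 arccos(1 − 2y/D) = 3.299 rad. Then A = (D²/8)(θ − sin θ) = 3.386 ft² and P = Dθ/2 = 4.618 ft.
Hydraulic radius R = A/P = 3.386/4.618 = 0.7332 ft.
V = (1.486/n) R^(2/3) √S = (1.486/0.013) × 0.7332^(2/3) × √0.018 = 12.47 ft/s. Hydraulic depth D_h = A/T = 3.386/2.791 = 1.213 ft.
Froude number Fr = V/√(g·D_h) = 12.47/√(32.2×1.213) = 2, which is greater than 1, so the flow is supercritical.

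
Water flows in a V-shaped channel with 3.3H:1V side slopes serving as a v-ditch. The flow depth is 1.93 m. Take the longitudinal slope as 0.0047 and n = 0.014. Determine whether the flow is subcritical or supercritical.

supercritical

For a triangular section with side slope z = 3.3: A = zy² = 3.3×1.93² = 12.29 m²; P = 2y√(1+z²) = 2×1.93×3.448 = 13.31 m.
Hydraulic radius R = A/P = 12.29/13.31 = 0.9235 m.
V = (1/n) R^(2/3) √S = (1/0.014) × 0.9235^(2/3) × √0.0047 = 4.644 m/s. Hydraulic depth D_h = A/T = 12.29/12.74 = 0.965 m.
Froude number Fr = V/√(g·D_h) = 4.644/√(9.81×0.965) = 1.51, which is greater than 1, so the flow is supercritical.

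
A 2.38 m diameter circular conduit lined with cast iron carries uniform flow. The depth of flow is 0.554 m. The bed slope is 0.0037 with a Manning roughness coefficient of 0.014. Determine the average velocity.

For a circular section of diameter D = 2.38 m at depth y = 0.554 m, the central angle is θ = 2 arccos(1 − 2y/D) = 2.014 rad. Then A = (D²/8)(θ − sin θ) = 0.7862 m² and P = Dθ/2 = 2.397 m.
Hydraulic radius R = A/P = 0.7862/2.397 = 0.3281 m.
From Manning's equation, V = (1/n) R^(2/3) S^(1/2) = (1/0.014) × 0.3281^(2/3) × 0.0037^(1/2) = 2.07 m/s.

V = 2.07 m/s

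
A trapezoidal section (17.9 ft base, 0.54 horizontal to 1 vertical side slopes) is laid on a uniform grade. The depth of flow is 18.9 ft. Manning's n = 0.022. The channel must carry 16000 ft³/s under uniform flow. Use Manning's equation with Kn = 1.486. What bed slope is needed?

With bottom width b = 17.9 ft and side slope z = 0.54: A = (b + zy)y = (17.9 + 0.54×18.9)×18.9 = 531.2 ft²; P = b + 2y√(1+z²) = 17.9 + 2×18.9×1.136 = 60.86 ft.
Hydraulic radius R = A/P = 531.2/60.86 = 8.728 ft.
From Manning's equation, S = [nQ / (1.486 A R^(2/3))]² = [0.022 × 16000 / (1.486 × 531.2 × 8.728^(2/3))]² = 0.0111.

S = 0.0111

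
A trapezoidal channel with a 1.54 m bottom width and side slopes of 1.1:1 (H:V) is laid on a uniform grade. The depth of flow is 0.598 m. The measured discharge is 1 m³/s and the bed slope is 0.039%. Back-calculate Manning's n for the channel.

n = 0.014

With bottom width b = 1.54 m and side slope z = 1.1: A = (b + zy)y = (1.54 + 1.1×0.598)×0.598 = 1.314 m²; P = b + 2y√(1+z²) = 1.54 + 2×0.598×1.487 = 3.318 m.
Hydraulic radius R = A/P = 1.314/3.318 = 0.3961 m.
Rearranging Manning's equation: n = (1/Q) A R^(2/3) S^(1/2) = (1/1) × 1.314 × 0.3961^(2/3) × √0.00039 = 0.014.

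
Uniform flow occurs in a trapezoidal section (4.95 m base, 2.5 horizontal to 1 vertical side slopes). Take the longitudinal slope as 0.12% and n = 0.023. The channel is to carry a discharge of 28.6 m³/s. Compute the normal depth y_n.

Manning's equation rearranged: A R^(2/3) = nQ / (1·√S) = 0.023 × 28.6 / (√0.0012) = 18.99.
Trying y = 1.34 m: A R^(2/3) = 10.48 — low.
Trying y = 2.22 m: A R^(2/3) = 28.88 — high.
Trying y = 1.81 m: A R^(2/3) = 19.01 — matches.

y_n = 1.81 m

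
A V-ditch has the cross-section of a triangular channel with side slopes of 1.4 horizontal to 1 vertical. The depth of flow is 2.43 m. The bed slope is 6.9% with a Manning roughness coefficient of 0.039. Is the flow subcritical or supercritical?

For a triangular section with side slope z = 1.4: A = zy² = 1.4×2.43² = 8.267 m²; P = 2y√(1+z²) = 2×2.43×1.72 = 8.361 m.
Hydraulic radius R = A/P = 8.267/8.361 = 0.9887 m.
V = (1/n) R^(2/3) √S = (1/0.039) × 0.9887^(2/3) × √0.069 = 6.684 m/s. Hydraulic depth D_h = A/T = 8.267/6.804 = 1.215 m.
Froude number Fr = V/√(g·D_h) = 6.684/√(9.81×1.215) = 1.94, which is greater than 1, so the flow is supercritical.

supercritical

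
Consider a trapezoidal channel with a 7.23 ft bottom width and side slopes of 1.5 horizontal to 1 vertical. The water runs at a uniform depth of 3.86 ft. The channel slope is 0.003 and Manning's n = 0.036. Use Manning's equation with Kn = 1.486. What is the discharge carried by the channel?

Q = 202 ft³/s

With bottom width b = 7.23 ft and side slope z = 1.5: A = (b + zy)y = (7.23 + 1.5×3.86)×3.86 = 50.26 ft²; P = b + 2y√(1+z²) = 7.23 + 2×3.86×1.803 = 21.15 ft.
Hydraulic radius R = A/P = 50.26/21.15 = 2.377 ft.
Manning's equation: Q = (1.486/n) A R^(2/3) S^(1/2) = (1.486/0.036) × 50.26 × 2.377^(2/3) × 0.003^(1/2) = 202 ft³/s.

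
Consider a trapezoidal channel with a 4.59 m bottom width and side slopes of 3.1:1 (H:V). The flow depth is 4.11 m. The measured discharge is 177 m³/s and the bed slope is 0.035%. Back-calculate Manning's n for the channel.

n = 0.013

With bottom width b = 4.59 m and side slope z = 3.1: A = (b + zy)y = (4.59 + 3.1×4.11)×4.11 = 71.23 m²; P = b + 2y√(1+z²) = 4.59 + 2×4.11×3.257 = 31.37 m.
Hydraulic radius R = A/P = 71.23/31.37 = 2.271 m.
Rearranging Manning's equation: n = (1/Q) A R^(2/3) S^(1/2) = (1/177) × 71.23 × 2.271^(2/3) × √0.00035 = 0.013.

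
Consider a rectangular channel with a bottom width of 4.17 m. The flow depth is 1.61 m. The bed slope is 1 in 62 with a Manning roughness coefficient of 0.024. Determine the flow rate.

Q = 33.3 m³/s

Flow area A = b·y = 4.17 × 1.61 = 6.714 m². Wetted perimeter P = b + 2y = 4.17 + 2×1.61 = 7.39 m.
Hydraulic radius R = A/P = 6.714/7.39 = 0.9085 m.
Manning's equation: Q = (1/n) A R^(2/3) S^(1/2) = (1/0.024) × 6.714 × 0.9085^(2/3) × 0.01613^(1/2) = 33.3 m³/s.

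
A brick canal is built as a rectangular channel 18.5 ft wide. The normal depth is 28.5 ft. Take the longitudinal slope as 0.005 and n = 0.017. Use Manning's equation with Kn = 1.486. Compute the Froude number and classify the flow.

subcritical

Flow area A = b·y = 18.5 × 28.5 = 527.2 ft². Wetted perimeter P = b + 2y = 18.5 + 2×28.5 = 75.5 ft.
Hydraulic radius R = A/P = 527.2/75.5 = 6.983 ft.
V = (1.486/n) R^(2/3) √S = (1.486/0.017) × 6.983^(2/3) × √0.005 = 22.58 ft/s. Hydraulic depth D_h = A/T = 527.2/18.5 = 28.5 ft.
Froude number Fr = V/√(g·D_h) = 22.58/√(32.2×28.5) = 0.745, which is less than 1, so the flow is subcritical.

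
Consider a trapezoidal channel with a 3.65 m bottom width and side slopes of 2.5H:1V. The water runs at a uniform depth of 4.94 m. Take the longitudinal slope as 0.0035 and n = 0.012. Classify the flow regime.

supercritical

With bottom width b = 3.65 m and side slope z = 2.5: A = (b + zy)y = (3.65 + 2.5×4.94)×4.94 = 79.04 m²; P = b + 2y√(1+z²) = 3.65 + 2×4.94×2.693 = 30.25 m.
Hydraulic radius R = A/P = 79.04/30.25 = 2.613 m.
V = (1/n) R^(2/3) √S = (1/0.012) × 2.613^(2/3) × √0.0035 = 9.352 m/s. Hydraulic depth D_h = A/T = 79.04/28.35 = 2.788 m.
Froude number Fr = V/√(g·D_h) = 9.352/√(9.81×2.788) = 1.79, which is greater than 1, so the flow is supercritical.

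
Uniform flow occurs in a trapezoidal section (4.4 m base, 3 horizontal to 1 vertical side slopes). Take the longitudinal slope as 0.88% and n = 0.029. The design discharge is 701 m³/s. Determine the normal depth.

y_n = 5.31 m

Manning's equation rearranged: A R^(2/3) = nQ / (1·√S) = 0.029 × 701 / (√0.0088) = 216.7.
Try y = 4.07 m: A R^(2/3) = 115.8 — too small.
Try y = 6.06 m: A R^(2/3) = 297.3 — too large.
Try y = 5.31 m: A R^(2/3) = 216.6 — matches.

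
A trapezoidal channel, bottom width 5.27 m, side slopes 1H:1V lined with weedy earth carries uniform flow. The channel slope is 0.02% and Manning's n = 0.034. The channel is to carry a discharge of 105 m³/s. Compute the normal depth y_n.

y_n = 7.91 m

Manning's equation rearranged: A R^(2/3) = nQ / (1·√S) = 0.034 × 105 / (√0.0002) = 252.4.
At y = 9.35 m: A R^(2/3) = 362 — too large.
At y = 6.09 m: A R^(2/3) = 146.3 — too small.
At y = 7.91 m: A R^(2/3) = 252.6 — close enough.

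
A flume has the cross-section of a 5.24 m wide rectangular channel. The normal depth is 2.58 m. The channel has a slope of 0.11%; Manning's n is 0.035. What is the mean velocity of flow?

V = 1.13 m/s

Flow area A = b·y = 5.24 × 2.58 = 13.52 m². Wetted perimeter P = b + 2y = 5.24 + 2×2.58 = 10.4 m.
Hydraulic radius R = A/P = 13.52/10.4 = 1.3 m.
From Manning's equation, V = (1/n) R^(2/3) S^(1/2) = (1/0.035) × 1.3^(2/3) × 0.0011^(1/2) = 1.13 m/s.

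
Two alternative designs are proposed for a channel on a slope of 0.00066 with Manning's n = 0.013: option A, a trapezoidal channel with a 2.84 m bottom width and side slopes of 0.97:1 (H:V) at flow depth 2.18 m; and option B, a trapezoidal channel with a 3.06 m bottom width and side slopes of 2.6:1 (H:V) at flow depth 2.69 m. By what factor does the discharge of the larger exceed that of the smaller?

2.89

Channel A: With bottom width b = 2.84 m and side slope z = 0.97: A = (b + zy)y = (2.84 + 0.97×2.18)×2.18 = 10.8 m²; P = b + 2y√(1+z²) = 2.84 + 2×2.18×1.393 = 8.914 m. Hydraulic radius R = A/P = 10.8/8.914 = 1.212 m. Q_A = (1/0.013)·10.8·1.212^(2/3)·√0.00066 = 24.26 m³/s.
Channel B: With bottom width b = 3.06 m and side slope z = 2.6: A = (b + zy)y = (3.06 + 2.6×2.69)×2.69 = 27.05 m²; P = b + 2y√(1+z²) = 3.06 + 2×2.69×2.786 = 18.05 m. Hydraulic radius R = A/P = 27.05/18.05 = 1.499 m. Q_B = (1/0.013)·27.05·1.499^(2/3)·√0.00066 = 69.99 m³/s.
The larger discharge is 69.99 m³/s and the smaller is 24.26 m³/s; the ratio is 2.89.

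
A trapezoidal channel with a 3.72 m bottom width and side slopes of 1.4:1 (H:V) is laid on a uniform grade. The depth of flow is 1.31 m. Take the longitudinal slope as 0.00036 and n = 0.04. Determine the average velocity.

With bottom width b = 3.72 m and side slope z = 1.4: A = (b + zy)y = (3.72 + 1.4×1.31)×1.31 = 7.276 m²; P = b + 2y√(1+z²) = 3.72 + 2×1.31×1.72 = 8.228 m.
Hydraulic radius R = A/P = 7.276/8.228 = 0.8843 m.
From Manning's equation, V = (1/n) R^(2/3) S^(1/2) = (1/0.04) × 0.8843^(2/3) × 0.00036^(1/2) = 0.437 m/s.

V = 0.437 m/s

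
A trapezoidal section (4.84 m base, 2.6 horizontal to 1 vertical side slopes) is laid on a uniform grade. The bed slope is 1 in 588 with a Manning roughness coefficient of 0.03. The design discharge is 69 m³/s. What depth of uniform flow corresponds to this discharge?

Manning's equation rearranged: A R^(2/3) = nQ / (1·√S) = 0.03 × 69 / (√0.001701) = 50.19.
At y = 3.22 m: A R^(2/3) = 64.52 — high.
At y = 2.29 m: A R^(2/3) = 31 — low.
At y = 2.87 m: A R^(2/3) = 50.19 — ≈ 50.19.

y_n = 2.87 m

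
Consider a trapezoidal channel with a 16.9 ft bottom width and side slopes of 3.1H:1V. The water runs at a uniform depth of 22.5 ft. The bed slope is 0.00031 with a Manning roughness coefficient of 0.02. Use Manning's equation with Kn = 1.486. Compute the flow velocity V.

With bottom width b = 16.9 ft and side slope z = 3.1: A = (b + zy)y = (16.9 + 3.1×22.5)×22.5 = 1950 ft²; P = b + 2y√(1+z²) = 16.9 + 2×22.5×3.257 = 163.5 ft.
Hydraulic radius R = A/P = 1950/163.5 = 11.93 ft.
From Manning's equation, V = (1.486/n) R^(2/3) S^(1/2) = (1.486/0.02) × 11.93^(2/3) × 0.00031^(1/2) = 6.83 ft/s.

V = 6.83 ft/s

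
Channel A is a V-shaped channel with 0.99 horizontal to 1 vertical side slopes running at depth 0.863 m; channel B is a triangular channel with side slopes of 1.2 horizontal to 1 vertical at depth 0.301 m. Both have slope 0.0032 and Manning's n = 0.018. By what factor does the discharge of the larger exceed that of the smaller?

12.9

Channel A: For a triangular section with side slope z = 0.99: A = zy² = 0.99×0.863² = 0.7373 m²; P = 2y√(1+z²) = 2×0.863×1.407 = 2.429 m. Hydraulic radius R = A/P = 0.7373/2.429 = 0.3036 m. Q_A = (1/0.018)·0.7373·0.3036^(2/3)·√0.0032 = 1.047 m³/s.
Channel B: For a triangular section with side slope z = 1.2: A = zy² = 1.2×0.301² = 0.1087 m²; P = 2y√(1+z²) = 2×0.301×1.562 = 0.9404 m. Hydraulic radius R = A/P = 0.1087/0.9404 = 0.1156 m. Q_B = (1/0.018)·0.1087·0.1156^(2/3)·√0.0032 = 0.08109 m³/s.
The larger discharge is 1.047 m³/s and the smaller is 0.08109 m³/s; the ratio is 12.9.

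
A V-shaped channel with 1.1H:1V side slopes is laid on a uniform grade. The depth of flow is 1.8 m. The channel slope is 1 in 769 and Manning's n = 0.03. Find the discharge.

For a triangular section with side slope z = 1.1: A = zy² = 1.1×1.8² = 3.564 m²; P = 2y√(1+z²) = 2×1.8×1.487 = 5.352 m.
Hydraulic radius R = A/P = 3.564/5.352 = 0.6659 m.
Manning's equation: Q = (1/n) A R^(2/3) S^(1/2) = (1/0.03) × 3.564 × 0.6659^(2/3) × 0.0013^(1/2) = 3.27 m³/s.

Q = 3.27 m³/s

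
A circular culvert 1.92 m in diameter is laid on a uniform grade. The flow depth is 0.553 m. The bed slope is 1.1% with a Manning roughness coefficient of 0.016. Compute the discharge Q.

Q = 2.11 m³/s

For a circular section of diameter D = 1.92 m at depth y = 0.553 m, the central angle is θ = 2 arccos(1 − 2y/D) = 2.266 rad. Then A = (D²/8)(θ − sin θ) = 0.6903 m² and P = Dθ/2 = 2.175 m.
Hydraulic radius R = A/P = 0.6903/2.175 = 0.3173 m.
Manning's equation: Q = (1/n) A R^(2/3) S^(1/2) = (1/0.016) × 0.6903 × 0.3173^(2/3) × 0.011^(1/2) = 2.11 m³/s.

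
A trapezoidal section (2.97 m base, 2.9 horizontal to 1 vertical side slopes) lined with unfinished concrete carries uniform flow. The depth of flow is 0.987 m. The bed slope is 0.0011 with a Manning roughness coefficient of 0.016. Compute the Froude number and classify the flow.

With bottom width b = 2.97 m and side slope z = 2.9: A = (b + zy)y = (2.97 + 2.9×0.987)×0.987 = 5.756 m²; P = b + 2y√(1+z²) = 2.97 + 2×0.987×3.068 = 9.025 m.
Hydraulic radius R = A/P = 5.756/9.025 = 0.6378 m.
V = (1/n) R^(2/3) √S = (1/0.016) × 0.6378^(2/3) × √0.0011 = 1.536 m/s. Hydraulic depth D_h = A/T = 5.756/8.695 = 0.6621 m.
Froude number Fr = V/√(g·D_h) = 1.536/√(9.81×0.6621) = 0.603, which is less than 1, so the flow is subcritical.

subcritical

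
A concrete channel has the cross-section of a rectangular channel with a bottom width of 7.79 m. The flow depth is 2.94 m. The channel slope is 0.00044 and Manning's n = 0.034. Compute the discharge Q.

Q = 19.9 m³/s

Flow area A = b·y = 7.79 × 2.94 = 22.9 m². Wetted perimeter P = b + 2y = 7.79 + 2×2.94 = 13.67 m.
Hydraulic radius R = A/P = 22.9/13.67 = 1.675 m.
Manning's equation: Q = (1/n) A R^(2/3) S^(1/2) = (1/0.034) × 22.9 × 1.675^(2/3) × 0.00044^(1/2) = 19.9 m³/s.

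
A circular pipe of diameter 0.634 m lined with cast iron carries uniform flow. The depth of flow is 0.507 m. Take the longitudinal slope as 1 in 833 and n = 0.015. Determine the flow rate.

For a circular section of diameter D = 0.634 m at depth y = 0.507 m, the central angle is θ = 2 arccos(1 − 2y/D) = 4.427 rad. Then A = (D²/8)(θ − sin θ) = 0.2706 m² and P = Dθ/2 = 1.403 m.
Hydraulic radius R = A/P = 0.2706/1.403 = 0.1929 m.
Manning's equation: Q = (1/n) A R^(2/3) S^(1/2) = (1/0.015) × 0.2706 × 0.1929^(2/3) × 0.0012^(1/2) = 0.209 m³/s.

Q = 0.209 m³/s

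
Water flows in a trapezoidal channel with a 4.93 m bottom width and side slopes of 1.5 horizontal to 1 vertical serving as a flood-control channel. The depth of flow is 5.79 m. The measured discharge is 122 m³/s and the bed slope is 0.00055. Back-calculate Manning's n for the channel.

n = 0.0319

With bottom width b = 4.93 m and side slope z = 1.5: A = (b + zy)y = (4.93 + 1.5×5.79)×5.79 = 78.83 m²; P = b + 2y√(1+z²) = 4.93 + 2×5.79×1.803 = 25.81 m.
Hydraulic radius R = A/P = 78.83/25.81 = 3.055 m.
Rearranging Manning's equation: n = (1/Q) A R^(2/3) S^(1/2) = (1/122) × 78.83 × 3.055^(2/3) × √0.00055 = 0.0319.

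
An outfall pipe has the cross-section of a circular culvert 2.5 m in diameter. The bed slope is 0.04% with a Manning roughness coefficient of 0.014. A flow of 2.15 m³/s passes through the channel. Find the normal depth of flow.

y_n = 1.13 m

Manning's equation rearranged: A R^(2/3) = nQ / (1·√S) = 0.014 × 2.15 / (√0.0004) = 1.505.
Trying y = 0.812 m: A R^(2/3) = 0.8187 — short.
Trying y = 1.35 m: A R^(2/3) = 2.04 — over.
Trying y = 1.13 m: A R^(2/3) = 1.506 — ≈ 1.505.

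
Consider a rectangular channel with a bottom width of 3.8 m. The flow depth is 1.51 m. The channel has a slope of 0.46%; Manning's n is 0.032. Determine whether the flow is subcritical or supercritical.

subcritical

Flow area A = b·y = 3.8 × 1.51 = 5.738 m². Wetted perimeter P = b + 2y = 3.8 + 2×1.51 = 6.82 m.
Hydraulic radius R = A/P = 5.738/6.82 = 0.8413 m.
V = (1/n) R^(2/3) √S = (1/0.032) × 0.8413^(2/3) × √0.0046 = 1.889 m/s. Hydraulic depth D_h = A/T = 5.738/3.8 = 1.51 m.
Froude number Fr = V/√(g·D_h) = 1.889/√(9.81×1.51) = 0.491, which is less than 1, so the flow is subcritical.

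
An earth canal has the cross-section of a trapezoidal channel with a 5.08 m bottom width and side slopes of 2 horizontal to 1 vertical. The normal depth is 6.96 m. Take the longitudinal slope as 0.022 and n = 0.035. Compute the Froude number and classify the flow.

With bottom width b = 5.08 m and side slope z = 2: A = (b + zy)y = (5.08 + 2×6.96)×6.96 = 132.2 m²; P = b + 2y√(1+z²) = 5.08 + 2×6.96×2.236 = 36.21 m.
Hydraulic radius R = A/P = 132.2/36.21 = 3.652 m.
V = (1/n) R^(2/3) √S = (1/0.035) × 3.652^(2/3) × √0.022 = 10.05 m/s. Hydraulic depth D_h = A/T = 132.2/32.92 = 4.017 m.
Froude number Fr = V/√(g·D_h) = 10.05/√(9.81×4.017) = 1.6, which is greater than 1, so the flow is supercritical.

supercritical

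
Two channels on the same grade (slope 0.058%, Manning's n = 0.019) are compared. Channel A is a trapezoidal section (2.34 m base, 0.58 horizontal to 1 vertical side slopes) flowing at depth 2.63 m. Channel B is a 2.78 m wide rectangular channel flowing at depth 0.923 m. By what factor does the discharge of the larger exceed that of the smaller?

6.65

Channel A: With bottom width b = 2.34 m and side slope z = 0.58: A = (b + zy)y = (2.34 + 0.58×2.63)×2.63 = 10.17 m²; P = b + 2y√(1+z²) = 2.34 + 2×2.63×1.156 = 8.421 m. Hydraulic radius R = A/P = 10.17/8.421 = 1.207 m. Q_A = (1/0.019)·10.17·1.207^(2/3)·√0.00058 = 14.61 m³/s.
Channel B: Flow area A = b·y = 2.78 × 0.923 = 2.566 m². Wetted perimeter P = b + 2y = 2.78 + 2×0.923 = 4.626 m. Hydraulic radius R = A/P = 2.566/4.626 = 0.5547 m. Q_B = (1/0.019)·2.566·0.5547^(2/3)·√0.00058 = 2.196 m³/s.
The larger discharge is 14.61 m³/s and the smaller is 2.196 m³/s; the ratio is 6.65.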